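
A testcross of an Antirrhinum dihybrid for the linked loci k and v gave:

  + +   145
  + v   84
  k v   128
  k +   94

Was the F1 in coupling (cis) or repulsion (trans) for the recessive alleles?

The two most frequent classes are + + (145) and k v (128); these are the parental (non-recombinant) types.
So the F1 carried + + on one chromosome and k v on the other — the recessive alleles are on the same chromosome (cis / coupling).

cis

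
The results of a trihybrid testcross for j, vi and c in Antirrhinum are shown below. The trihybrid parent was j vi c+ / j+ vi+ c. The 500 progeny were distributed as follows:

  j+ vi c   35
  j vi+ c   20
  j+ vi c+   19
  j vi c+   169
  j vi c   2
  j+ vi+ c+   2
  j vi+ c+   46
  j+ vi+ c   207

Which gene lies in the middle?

The two rarest classes, j vi c and j+ vi+ c+, are the double crossovers. Comparing them with the parentals, only the c allele has switched, so c is the middle locus and the order is j – c – vi.

c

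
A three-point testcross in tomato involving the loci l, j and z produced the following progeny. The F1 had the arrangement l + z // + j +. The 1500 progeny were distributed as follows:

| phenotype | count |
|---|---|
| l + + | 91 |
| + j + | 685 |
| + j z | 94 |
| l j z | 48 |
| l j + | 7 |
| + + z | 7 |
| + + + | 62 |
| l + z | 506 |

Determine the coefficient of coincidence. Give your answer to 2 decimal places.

The two rarest classes, + + z and l j +, are the double crossovers. Comparing them with the parentals, only the l allele has switched, so l is the middle locus and the order is z – l – j.
z–l: (185 + 14)/1500 = 0.1327; l–j: (110 + 14)/1500 = 0.0827.
Expected DCO frequency = 0.1327 × 0.0827 ≈ 0.01097; observed = 14/1500 ≈ 0.00933.
Coefficient of coincidence = 0.00933/0.01097 ≈ 0.85.

0.85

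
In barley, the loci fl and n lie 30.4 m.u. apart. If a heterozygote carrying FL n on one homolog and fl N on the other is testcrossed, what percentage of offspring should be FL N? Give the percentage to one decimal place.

15.2%

A map distance of 30.4 m.u. corresponds to a recombination frequency of 0.304.
The F1 is FL n / fl N, so FL N is a recombinant gamete class with expected frequency r/2 = 0.304/2 = 0.1520.
That is 0.1520 = 15.2% of the progeny.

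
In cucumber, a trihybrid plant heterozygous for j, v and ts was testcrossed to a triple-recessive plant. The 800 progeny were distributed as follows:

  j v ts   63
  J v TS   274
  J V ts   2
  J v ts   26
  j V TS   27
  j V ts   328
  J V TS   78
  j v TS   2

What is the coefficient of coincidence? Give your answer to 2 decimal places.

0.39

The two most frequent reciprocal classes, J v TS and j V ts, are the parental types, so the F1 was J v TS / j V ts.
The two rarest classes, j v TS and J V ts, are the double crossovers. Comparing them with the parentals, only the j allele has switched, so j is the middle locus and the order is v – j – ts.
v–j: (141 + 4)/800 = 0.1812; j–ts: (53 + 4)/800 = 0.0712.
Expected DCO frequency = 0.1812 × 0.0712 ≈ 0.01290; observed = 4/800 ≈ 0.00500.
Coefficient of coincidence = 0.00500/0.01290 ≈ 0.39.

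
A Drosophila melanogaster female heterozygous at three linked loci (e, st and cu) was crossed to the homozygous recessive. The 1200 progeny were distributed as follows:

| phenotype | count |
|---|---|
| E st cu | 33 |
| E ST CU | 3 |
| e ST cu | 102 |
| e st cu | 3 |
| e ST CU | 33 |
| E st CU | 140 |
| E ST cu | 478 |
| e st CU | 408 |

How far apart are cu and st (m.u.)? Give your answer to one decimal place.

The two most frequent reciprocal classes, e st CU and E ST cu, are the parental types, so the F1 was e st CU / E ST cu.
The two rarest classes, e st cu and E ST CU, are the double crossovers. Comparing them with the parentals, only the cu allele has switched, so cu is the middle locus and the order is e – cu – st.
Crossovers in the cu–st interval produce the single-crossover classes e ST CU and E st cu (33 + 33 = 66) plus the double crossovers (6).
RF(cu–st) = (66 + 6) / 1200 = 72/1200 = 0.0600 → 6.0 m.u.

6.0 m.u.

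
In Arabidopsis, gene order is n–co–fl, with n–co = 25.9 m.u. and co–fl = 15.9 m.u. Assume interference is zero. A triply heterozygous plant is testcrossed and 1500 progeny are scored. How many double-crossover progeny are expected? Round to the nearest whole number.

62

Map distances give recombination frequencies of 0.259 and 0.159 for the two intervals.
With no interference, expected double-crossover frequency = 0.259 × 0.159 = 0.04118.
Expected number = 0.04118 × 1500 = 61.77 ≈ 62.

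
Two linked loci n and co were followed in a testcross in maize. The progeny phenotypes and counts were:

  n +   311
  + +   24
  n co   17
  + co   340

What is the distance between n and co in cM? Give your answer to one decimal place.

The two most frequent classes, + co (340) and n + (311), are the parental types, so the F1 was + co / n +.
The recombinant classes are + + and n co: 24 + 17 = 41.
Recombination frequency = 41/692 = 0.0592 ≈ 5.9%, i.e. 5.9 cM.

5.9 cM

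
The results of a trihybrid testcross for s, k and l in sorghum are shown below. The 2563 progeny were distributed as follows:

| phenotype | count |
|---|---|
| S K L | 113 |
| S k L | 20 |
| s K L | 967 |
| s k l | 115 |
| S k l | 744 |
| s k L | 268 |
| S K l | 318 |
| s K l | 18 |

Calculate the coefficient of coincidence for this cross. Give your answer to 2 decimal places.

The two most frequent reciprocal classes, S k l and s K L, are the parental types, so the F1 was S k l / s K L.
The two rarest classes, S k L and s K l, are the double crossovers. Comparing them with the parentals, only the l allele has switched, so l is the middle locus and the order is s – l – k.
s–l: (228 + 38)/2563 = 0.1038; l–k: (586 + 38)/2563 = 0.2435.
Expected DCO frequency = 0.1038 × 0.2435 ≈ 0.02528; observed = 38/2563 ≈ 0.01483.
Coefficient of coincidence = 0.01483/0.02528 ≈ 0.59.

0.59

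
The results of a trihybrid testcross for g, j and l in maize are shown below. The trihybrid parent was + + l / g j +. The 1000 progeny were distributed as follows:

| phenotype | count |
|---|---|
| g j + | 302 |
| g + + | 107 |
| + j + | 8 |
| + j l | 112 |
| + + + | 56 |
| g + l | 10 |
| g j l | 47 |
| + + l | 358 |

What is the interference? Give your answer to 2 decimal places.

The two rarest classes, g + l and + j +, are the double crossovers. Comparing them with the parentals, only the g allele has switched, so g is the middle locus and the order is l – g – j.
l–g: (103 + 18)/1000 = 0.1210; g–j: (219 + 18)/1000 = 0.2370.
Expected DCO frequency = 0.1210 × 0.2370 ≈ 0.02868; observed = 18/1000 ≈ 0.01800.
Coefficient of coincidence = 0.01800/0.02868 ≈ 0.63; interference = 1 − 0.63 = 0.37.

0.37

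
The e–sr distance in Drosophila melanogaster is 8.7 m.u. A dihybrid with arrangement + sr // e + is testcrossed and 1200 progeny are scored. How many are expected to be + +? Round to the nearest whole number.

52

A map distance of 8.7 m.u. corresponds to a recombination frequency of 0.087.
The F1 is + sr / e +, so + + is a recombinant gamete class with expected frequency r/2 = 0.087/2 = 0.0435.
Expected number = 0.0435 × 1200 = 52.20 ≈ 52.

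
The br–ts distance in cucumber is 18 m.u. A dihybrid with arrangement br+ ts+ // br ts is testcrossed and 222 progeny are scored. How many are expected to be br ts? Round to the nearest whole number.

A map distance of 18 m.u. corresponds to a recombination frequency of 0.180.
The F1 is br+ ts+ / br ts, so br ts is a parental gamete class with expected frequency (1 − r)/2 = 0.820/2 = 0.4100.
Expected number = 0.4100 × 222 = 91.02 ≈ 91.

91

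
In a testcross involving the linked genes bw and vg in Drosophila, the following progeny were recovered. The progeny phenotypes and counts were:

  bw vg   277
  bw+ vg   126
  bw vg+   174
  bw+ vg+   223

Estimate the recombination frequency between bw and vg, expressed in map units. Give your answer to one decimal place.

The two most frequent classes, bw+ vg+ (223) and bw vg (277), are the parental types, so the F1 was bw+ vg+ / bw vg.
The recombinant classes are bw+ vg and bw vg+: 126 + 174 = 300.
Recombination frequency = 300/800 = 0.3750 ≈ 37.5%, i.e. 37.5 map units.

37.5 map units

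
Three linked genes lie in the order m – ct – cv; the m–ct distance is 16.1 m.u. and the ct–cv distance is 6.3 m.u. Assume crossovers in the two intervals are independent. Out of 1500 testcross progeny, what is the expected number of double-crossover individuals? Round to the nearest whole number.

15

Map distances give recombination frequencies of 0.161 and 0.063 for the two intervals.
With no interference, expected double-crossover frequency = 0.161 × 0.063 = 0.01014.
Expected number = 0.01014 × 1500 = 15.21 ≈ 15.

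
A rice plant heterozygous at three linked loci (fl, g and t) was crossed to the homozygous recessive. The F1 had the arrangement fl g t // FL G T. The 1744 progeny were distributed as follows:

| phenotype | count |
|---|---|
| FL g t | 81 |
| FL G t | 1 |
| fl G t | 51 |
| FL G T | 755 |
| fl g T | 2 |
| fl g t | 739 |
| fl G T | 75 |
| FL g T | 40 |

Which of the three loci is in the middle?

The two rarest classes, fl g T and FL G t, are the double crossovers. Comparing them with the parentals, only the t allele has switched, so t is the middle locus and the order is fl – t – g.

t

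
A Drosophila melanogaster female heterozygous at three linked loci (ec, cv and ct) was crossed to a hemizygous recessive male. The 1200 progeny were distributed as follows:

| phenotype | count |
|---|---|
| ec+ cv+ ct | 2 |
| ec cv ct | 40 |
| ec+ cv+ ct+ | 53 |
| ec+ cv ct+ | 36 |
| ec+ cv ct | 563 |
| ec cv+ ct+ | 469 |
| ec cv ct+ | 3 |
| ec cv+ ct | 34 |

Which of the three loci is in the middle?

The two most frequent reciprocal classes, ec cv+ ct+ and ec+ cv ct, are the parental types, so the F1 was ec cv+ ct+ / ec+ cv ct.
The two rarest classes, ec cv ct+ and ec+ cv+ ct, are the double crossovers. Comparing them with the parentals, only the cv allele has switched, so cv is the middle locus and the order is ec – cv – ct.

cv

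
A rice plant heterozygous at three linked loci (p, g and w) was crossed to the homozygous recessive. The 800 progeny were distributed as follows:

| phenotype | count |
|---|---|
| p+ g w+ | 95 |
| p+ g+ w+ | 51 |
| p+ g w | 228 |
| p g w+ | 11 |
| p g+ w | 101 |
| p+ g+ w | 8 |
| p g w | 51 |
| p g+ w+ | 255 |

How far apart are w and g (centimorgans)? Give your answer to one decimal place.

26.9 centimorgans

The two most frequent reciprocal classes, p+ g w and p g+ w+, are the parental types, so the F1 was p+ g w / p g+ w+.
The two rarest classes, p+ g+ w and p g w+, are the double crossovers. Comparing them with the parentals, only the g allele has switched, so g is the middle locus and the order is p – g – w.
Crossovers in the g–w interval produce the single-crossover classes p+ g w+ and p g+ w (95 + 101 = 196) plus the double crossovers (19).
RF(g–w) = (196 + 19) / 800 = 215/800 = 0.2687 → 26.9 centimorgans.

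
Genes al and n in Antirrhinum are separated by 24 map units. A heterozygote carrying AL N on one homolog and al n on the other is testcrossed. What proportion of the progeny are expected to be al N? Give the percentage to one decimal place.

A map distance of 24 map units corresponds to a recombination frequency of 0.240.
The F1 is AL N / al n, so al N is a recombinant gamete class with expected frequency r/2 = 0.240/2 = 0.1200.
That is 0.1200 = 12.0% of the progeny.

12.0%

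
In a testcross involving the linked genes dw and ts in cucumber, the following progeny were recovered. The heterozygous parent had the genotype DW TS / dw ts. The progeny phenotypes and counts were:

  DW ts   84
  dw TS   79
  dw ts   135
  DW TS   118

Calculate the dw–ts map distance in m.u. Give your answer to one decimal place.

The recombinant classes are DW ts and dw TS: 84 + 79 = 163.
Recombination frequency = 163/416 = 0.3918 ≈ 39.2%, i.e. 39.2 m.u.

39.2 m.u.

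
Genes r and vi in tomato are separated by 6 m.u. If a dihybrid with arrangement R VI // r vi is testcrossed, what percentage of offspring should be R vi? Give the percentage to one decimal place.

A map distance of 6 m.u. corresponds to a recombination frequency of 0.060.
The F1 is R VI / r vi, so R vi is a recombinant gamete class with expected frequency r/2 = 0.060/2 = 0.0300.
That is 0.0300 = 3.0% of the progeny.

3.0%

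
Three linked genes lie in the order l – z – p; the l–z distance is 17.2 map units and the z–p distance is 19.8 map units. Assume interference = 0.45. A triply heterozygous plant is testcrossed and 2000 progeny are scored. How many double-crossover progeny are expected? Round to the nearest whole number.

37

Map distances give recombination frequencies of 0.172 and 0.198 for the two intervals.
With interference 0.45 (so coincidence = 0.55), expected double-crossover frequency = 0.172 × 0.198 × 0.55 = 0.01873.
Expected number = 0.01873 × 2000 = 37.46 ≈ 37.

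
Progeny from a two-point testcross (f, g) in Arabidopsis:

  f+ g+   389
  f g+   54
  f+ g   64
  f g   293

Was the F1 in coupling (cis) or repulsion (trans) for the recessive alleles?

The two most frequent classes are f+ g+ (389) and f g (293); these are the parental (non-recombinant) types.
So the F1 carried f+ g+ on one chromosome and f g on the other — the recessive alleles are on the same chromosome (cis / coupling).

cis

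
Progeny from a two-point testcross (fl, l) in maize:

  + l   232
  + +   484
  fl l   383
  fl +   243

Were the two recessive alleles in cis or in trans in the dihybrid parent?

The two most frequent classes are + + (484) and fl l (383); these are the parental (non-recombinant) types.
So the F1 carried + + on one chromosome and fl l on the other — the recessive alleles are on the same chromosome (cis / coupling).

cis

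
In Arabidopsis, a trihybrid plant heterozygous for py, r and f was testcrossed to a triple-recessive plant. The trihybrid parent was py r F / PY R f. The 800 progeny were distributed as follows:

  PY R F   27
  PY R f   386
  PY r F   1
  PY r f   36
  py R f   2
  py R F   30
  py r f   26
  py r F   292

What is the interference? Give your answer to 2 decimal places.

The two rarest classes, PY r F and py R f, are the double crossovers. Comparing them with the parentals, only the py allele has switched, so py is the middle locus and the order is r – py – f.
r–py: (66 + 3)/800 = 0.0862; py–f: (53 + 3)/800 = 0.0700.
Expected DCO frequency = 0.0862 × 0.0700 ≈ 0.00603; observed = 3/800 ≈ 0.00375.
Coefficient of coincidence = 0.00375/0.00603 ≈ 0.62; interference = 1 − 0.62 = 0.38.

0.38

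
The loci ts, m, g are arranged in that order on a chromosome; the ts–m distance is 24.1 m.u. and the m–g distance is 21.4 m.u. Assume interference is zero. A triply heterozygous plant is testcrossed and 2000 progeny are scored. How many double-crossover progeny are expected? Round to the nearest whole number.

Map distances give recombination frequencies of 0.241 and 0.214 for the two intervals.
With no interference, expected double-crossover frequency = 0.241 × 0.214 = 0.05157.
Expected number = 0.05157 × 2000 = 103.15 ≈ 103.

103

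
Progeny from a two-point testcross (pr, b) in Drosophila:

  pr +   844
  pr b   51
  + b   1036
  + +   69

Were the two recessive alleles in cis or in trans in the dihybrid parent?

trans

The two most frequent classes are + b (1036) and pr + (844); these are the parental (non-recombinant) types.
So the F1 carried + b on one chromosome and pr + on the other — the recessive alleles are on opposite chromosomes (trans / repulsion).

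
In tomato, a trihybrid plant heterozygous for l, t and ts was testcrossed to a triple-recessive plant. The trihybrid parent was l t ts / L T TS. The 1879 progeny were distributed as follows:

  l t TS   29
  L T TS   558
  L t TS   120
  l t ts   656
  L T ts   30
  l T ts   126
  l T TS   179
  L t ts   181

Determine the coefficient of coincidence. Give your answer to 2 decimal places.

The two rarest classes, l t TS and L T ts, are the double crossovers. Comparing them with the parentals, only the ts allele has switched, so ts is the middle locus and the order is l – ts – t.
l–ts: (360 + 59)/1879 = 0.2230; ts–t: (246 + 59)/1879 = 0.1623.
Expected DCO frequency = 0.2230 × 0.1623 ≈ 0.03619; observed = 59/1879 ≈ 0.03140.
Coefficient of coincidence = 0.03140/0.03619 ≈ 0.87.

0.87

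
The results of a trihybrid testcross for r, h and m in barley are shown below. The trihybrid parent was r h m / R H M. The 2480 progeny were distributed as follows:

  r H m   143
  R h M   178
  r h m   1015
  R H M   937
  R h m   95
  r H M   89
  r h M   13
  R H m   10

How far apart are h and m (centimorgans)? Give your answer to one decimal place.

13.9 centimorgans

The two rarest classes, r h M and R H m, are the double crossovers. Comparing them with the parentals, only the m allele has switched, so m is the middle locus and the order is h – m – r.
Crossovers in the h–m interval produce the single-crossover classes r H m and R h M (143 + 178 = 321) plus the double crossovers (23).
RF(h–m) = (321 + 23) / 2480 = 344/2480 = 0.1387 → 13.9 centimorgans.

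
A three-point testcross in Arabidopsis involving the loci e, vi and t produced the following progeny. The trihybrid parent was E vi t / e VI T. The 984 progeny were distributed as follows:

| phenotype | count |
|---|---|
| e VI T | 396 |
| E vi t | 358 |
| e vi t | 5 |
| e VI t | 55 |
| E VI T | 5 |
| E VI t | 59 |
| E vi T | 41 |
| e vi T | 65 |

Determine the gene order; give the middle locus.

The two rarest classes, e vi t and E VI T, are the double crossovers. Comparing them with the parentals, only the e allele has switched, so e is the middle locus and the order is vi – e – t.

e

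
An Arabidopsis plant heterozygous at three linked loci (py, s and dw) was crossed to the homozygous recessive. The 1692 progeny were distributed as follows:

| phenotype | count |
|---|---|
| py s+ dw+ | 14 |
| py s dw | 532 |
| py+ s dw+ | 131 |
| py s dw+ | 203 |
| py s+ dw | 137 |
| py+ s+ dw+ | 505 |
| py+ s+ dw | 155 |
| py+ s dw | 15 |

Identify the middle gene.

py

The two most frequent reciprocal classes, py+ s+ dw+ and py s dw, are the parental types, so the F1 was py+ s+ dw+ / py s dw.
The two rarest classes, py s+ dw+ and py+ s dw, are the double crossovers. Comparing them with the parentals, only the py allele has switched, so py is the middle locus and the order is s – py – dw.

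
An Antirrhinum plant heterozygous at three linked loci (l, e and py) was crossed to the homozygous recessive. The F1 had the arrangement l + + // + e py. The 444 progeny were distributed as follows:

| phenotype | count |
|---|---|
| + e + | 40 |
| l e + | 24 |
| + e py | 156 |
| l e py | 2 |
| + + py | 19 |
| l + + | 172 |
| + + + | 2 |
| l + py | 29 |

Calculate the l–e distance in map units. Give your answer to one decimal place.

The two rarest classes, + + + and l e py, are the double crossovers. Comparing them with the parentals, only the l allele has switched, so l is the middle locus and the order is py – l – e.
Crossovers in the l–e interval produce the single-crossover classes l e + and + + py (24 + 19 = 43) plus the double crossovers (4).
RF(l–e) = (43 + 4) / 444 = 47/444 = 0.1059 → 10.6 map units.

10.6 map units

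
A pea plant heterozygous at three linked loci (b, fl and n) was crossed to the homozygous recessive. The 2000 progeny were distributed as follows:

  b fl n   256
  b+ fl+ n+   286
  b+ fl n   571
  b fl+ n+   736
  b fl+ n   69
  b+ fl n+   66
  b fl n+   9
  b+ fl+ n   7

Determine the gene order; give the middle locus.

The two most frequent reciprocal classes, b fl+ n+ and b+ fl n, are the parental types, so the F1 was b fl+ n+ / b+ fl n.
The two rarest classes, b fl n+ and b+ fl+ n, are the double crossovers. Comparing them with the parentals, only the fl allele has switched, so fl is the middle locus and the order is b – fl – n.

fl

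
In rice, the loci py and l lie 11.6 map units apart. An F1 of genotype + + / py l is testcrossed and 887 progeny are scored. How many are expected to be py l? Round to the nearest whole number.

392

A map distance of 11.6 map units corresponds to a recombination frequency of 0.116.
The F1 is + + / py l, so py l is a parental gamete class with expected frequency (1 − r)/2 = 0.884/2 = 0.4420.
Expected number = 0.4420 × 887 = 392.05 ≈ 392.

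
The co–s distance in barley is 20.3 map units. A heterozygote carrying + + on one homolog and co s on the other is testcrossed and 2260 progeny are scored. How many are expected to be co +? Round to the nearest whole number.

229

A map distance of 20.3 map units corresponds to a recombination frequency of 0.203.
The F1 is + + / co s, so co + is a recombinant gamete class with expected frequency r/2 = 0.203/2 = 0.1015.
Expected number = 0.1015 × 2260 = 229.39 ≈ 229.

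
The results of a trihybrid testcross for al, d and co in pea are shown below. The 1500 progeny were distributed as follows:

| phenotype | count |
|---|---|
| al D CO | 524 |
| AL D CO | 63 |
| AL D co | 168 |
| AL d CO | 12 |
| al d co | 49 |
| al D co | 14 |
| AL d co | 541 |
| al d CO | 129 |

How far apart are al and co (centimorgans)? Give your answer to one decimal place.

The two most frequent reciprocal classes, al D CO and AL d co, are the parental types, so the F1 was al D CO / AL d co.
The two rarest classes, al D co and AL d CO, are the double crossovers. Comparing them with the parentals, only the co allele has switched, so co is the middle locus and the order is al – co – d.
Crossovers in the al–co interval produce the single-crossover classes AL D CO and al d co (63 + 49 = 112) plus the double crossovers (26).
RF(al–co) = (112 + 26) / 1500 = 138/1500 = 0.0920 → 9.2 centimorgans.

9.2 centimorgans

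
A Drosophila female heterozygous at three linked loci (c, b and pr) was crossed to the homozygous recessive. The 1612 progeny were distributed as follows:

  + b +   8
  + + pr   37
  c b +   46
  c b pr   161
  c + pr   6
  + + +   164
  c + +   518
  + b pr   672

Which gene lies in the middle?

The two most frequent reciprocal classes, c + + and + b pr, are the parental types, so the F1 was c + + / + b pr.
The two rarest classes, c + pr and + b +, are the double crossovers. Comparing them with the parentals, only the pr allele has switched, so pr is the middle locus and the order is b – pr – c.

pr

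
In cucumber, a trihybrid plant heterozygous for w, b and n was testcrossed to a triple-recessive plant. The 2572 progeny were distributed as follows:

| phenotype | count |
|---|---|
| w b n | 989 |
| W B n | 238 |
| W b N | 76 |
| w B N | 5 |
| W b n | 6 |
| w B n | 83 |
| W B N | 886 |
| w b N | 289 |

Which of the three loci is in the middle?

w

The two most frequent reciprocal classes, w b n and W B N, are the parental types, so the F1 was w b n / W B N.
The two rarest classes, W b n and w B N, are the double crossovers. Comparing them with the parentals, only the w allele has switched, so w is the middle locus and the order is b – w – n.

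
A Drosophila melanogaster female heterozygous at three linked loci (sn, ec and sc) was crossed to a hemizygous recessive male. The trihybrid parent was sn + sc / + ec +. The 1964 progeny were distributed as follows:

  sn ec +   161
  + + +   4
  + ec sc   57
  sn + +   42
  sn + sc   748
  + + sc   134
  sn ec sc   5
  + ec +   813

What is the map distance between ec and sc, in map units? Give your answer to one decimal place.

5.5 map units

The two rarest classes, sn ec sc and + + +, are the double crossovers. Comparing them with the parentals, only the ec allele has switched, so ec is the middle locus and the order is sn – ec – sc.
Crossovers in the ec–sc interval produce the single-crossover classes sn + + and + ec sc (42 + 57 = 99) plus the double crossovers (9).
RF(ec–sc) = (99 + 9) / 1964 = 108/1964 = 0.0550 → 5.5 map units.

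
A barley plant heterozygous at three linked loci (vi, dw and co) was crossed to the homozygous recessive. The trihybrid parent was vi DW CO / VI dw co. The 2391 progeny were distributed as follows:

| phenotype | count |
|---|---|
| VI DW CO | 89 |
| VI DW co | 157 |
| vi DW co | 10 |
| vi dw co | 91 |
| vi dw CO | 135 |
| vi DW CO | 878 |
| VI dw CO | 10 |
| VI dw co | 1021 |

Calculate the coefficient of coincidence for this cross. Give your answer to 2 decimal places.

The two rarest classes, vi DW co and VI dw CO, are the double crossovers. Comparing them with the parentals, only the co allele has switched, so co is the middle locus and the order is vi – co – dw.
vi–co: (180 + 20)/2391 = 0.0836; co–dw: (292 + 20)/2391 = 0.1305.
Expected DCO frequency = 0.0836 × 0.1305 ≈ 0.01091; observed = 20/2391 ≈ 0.00836.
Coefficient of coincidence = 0.00836/0.01091 ≈ 0.77.

0.77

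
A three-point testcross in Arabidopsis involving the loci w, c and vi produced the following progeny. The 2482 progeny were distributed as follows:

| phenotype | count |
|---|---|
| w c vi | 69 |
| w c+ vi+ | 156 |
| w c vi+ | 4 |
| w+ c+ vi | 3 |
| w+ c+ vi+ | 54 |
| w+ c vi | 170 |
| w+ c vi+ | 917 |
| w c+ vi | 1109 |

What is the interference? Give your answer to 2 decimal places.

The two most frequent reciprocal classes, w+ c vi+ and w c+ vi, are the parental types, so the F1 was w+ c vi+ / w c+ vi.
The two rarest classes, w c vi+ and w+ c+ vi, are the double crossovers. Comparing them with the parentals, only the w allele has switched, so w is the middle locus and the order is c – w – vi.
c–w: (123 + 7)/2482 = 0.0524; w–vi: (326 + 7)/2482 = 0.1342.
Expected DCO frequency = 0.0524 × 0.1342 ≈ 0.00703; observed = 7/2482 ≈ 0.00282.
Coefficient of coincidence = 0.00282/0.00703 ≈ 0.40; interference = 1 − 0.40 = 0.60.

0.60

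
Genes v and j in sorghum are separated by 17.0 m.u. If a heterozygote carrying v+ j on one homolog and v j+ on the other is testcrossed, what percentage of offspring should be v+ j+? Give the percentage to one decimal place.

8.5%

A map distance of 17.0 m.u. corresponds to a recombination frequency of 0.170.
The F1 is v+ j / v j+, so v+ j+ is a recombinant gamete class with expected frequency r/2 = 0.170/2 = 0.0850.
That is 0.0850 = 8.5% of the progeny.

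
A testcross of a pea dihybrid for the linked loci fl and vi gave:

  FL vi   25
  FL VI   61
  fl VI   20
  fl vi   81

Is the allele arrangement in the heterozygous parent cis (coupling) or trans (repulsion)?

cis

The two most frequent classes are FL VI (61) and fl vi (81); these are the parental (non-recombinant) types.
So the F1 carried FL VI on one chromosome and fl vi on the other — the recessive alleles are on the same chromosome (cis / coupling).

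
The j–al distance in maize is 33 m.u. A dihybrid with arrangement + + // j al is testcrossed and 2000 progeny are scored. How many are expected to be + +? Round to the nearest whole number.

670

A map distance of 33 m.u. corresponds to a recombination frequency of 0.330.
The F1 is + + / j al, so + + is a parental gamete class with expected frequency (1 − r)/2 = 0.670/2 = 0.3350.
Expected number = 0.3350 × 2000 = 670.00 ≈ 670.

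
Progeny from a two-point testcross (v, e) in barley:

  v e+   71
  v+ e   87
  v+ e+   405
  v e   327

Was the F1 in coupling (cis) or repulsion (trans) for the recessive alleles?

cis

The two most frequent classes are v+ e+ (405) and v e (327); these are the parental (non-recombinant) types.
So the F1 carried v+ e+ on one chromosome and v e on the other — the recessive alleles are on the same chromosome (cis / coupling).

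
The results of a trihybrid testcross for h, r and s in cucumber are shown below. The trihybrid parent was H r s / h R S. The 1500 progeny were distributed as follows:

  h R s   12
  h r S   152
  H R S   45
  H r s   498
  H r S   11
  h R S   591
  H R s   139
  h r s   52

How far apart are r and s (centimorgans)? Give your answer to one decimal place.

20.9 centimorgans

The two rarest classes, H r S and h R s, are the double crossovers. Comparing them with the parentals, only the s allele has switched, so s is the middle locus and the order is h – s – r.
Crossovers in the s–r interval produce the single-crossover classes H R s and h r S (139 + 152 = 291) plus the double crossovers (23).
RF(s–r) = (291 + 23) / 1500 = 314/1500 = 0.2093 → 20.9 centimorgans.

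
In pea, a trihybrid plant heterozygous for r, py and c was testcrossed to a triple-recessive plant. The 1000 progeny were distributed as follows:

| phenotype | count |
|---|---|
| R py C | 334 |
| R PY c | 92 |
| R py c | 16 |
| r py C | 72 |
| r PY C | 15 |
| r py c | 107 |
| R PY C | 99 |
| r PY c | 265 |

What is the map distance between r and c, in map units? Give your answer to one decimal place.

19.5 map units

The two most frequent reciprocal classes, r PY c and R py C, are the parental types, so the F1 was r PY c / R py C.
The two rarest classes, r PY C and R py c, are the double crossovers. Comparing them with the parentals, only the c allele has switched, so c is the middle locus and the order is py – c – r.
Crossovers in the c–r interval produce the single-crossover classes R PY c and r py C (92 + 72 = 164) plus the double crossovers (31).
RF(c–r) = (164 + 31) / 1000 = 195/1000 = 0.1950 → 19.5 map units.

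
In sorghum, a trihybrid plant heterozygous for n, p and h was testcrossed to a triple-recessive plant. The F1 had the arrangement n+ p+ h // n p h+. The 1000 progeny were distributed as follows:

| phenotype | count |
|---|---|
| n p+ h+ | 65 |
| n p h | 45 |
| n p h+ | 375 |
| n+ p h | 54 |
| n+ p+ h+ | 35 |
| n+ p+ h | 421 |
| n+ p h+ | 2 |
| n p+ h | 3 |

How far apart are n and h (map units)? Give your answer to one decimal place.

The two rarest classes, n p+ h and n+ p h+, are the double crossovers. Comparing them with the parentals, only the n allele has switched, so n is the middle locus and the order is h – n – p.
Crossovers in the h–n interval produce the single-crossover classes n+ p+ h+ and n p h (35 + 45 = 80) plus the double crossovers (5).
RF(h–n) = (80 + 5) / 1000 = 85/1000 = 0.0850 → 8.5 map units.

8.5 map units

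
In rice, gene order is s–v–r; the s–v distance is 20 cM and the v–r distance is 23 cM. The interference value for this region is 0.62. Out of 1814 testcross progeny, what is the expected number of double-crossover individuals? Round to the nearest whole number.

Map distances give recombination frequencies of 0.200 and 0.230 for the two intervals.
With interference 0.62 (so coincidence = 0.38), expected double-crossover frequency = 0.200 × 0.230 × 0.38 = 0.01748.
Expected number = 0.01748 × 1814 = 31.71 ≈ 32.

32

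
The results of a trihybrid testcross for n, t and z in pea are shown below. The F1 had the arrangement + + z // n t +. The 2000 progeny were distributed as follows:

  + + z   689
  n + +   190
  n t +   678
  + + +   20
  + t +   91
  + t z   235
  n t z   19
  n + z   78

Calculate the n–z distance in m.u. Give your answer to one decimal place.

10.4 m.u.

The two rarest classes, + + + and n t z, are the double crossovers. Comparing them with the parentals, only the z allele has switched, so z is the middle locus and the order is n – z – t.
Crossovers in the n–z interval produce the single-crossover classes n + z and + t + (78 + 91 = 169) plus the double crossovers (39).
RF(n–z) = (169 + 39) / 2000 = 208/2000 = 0.1040 → 10.4 m.u.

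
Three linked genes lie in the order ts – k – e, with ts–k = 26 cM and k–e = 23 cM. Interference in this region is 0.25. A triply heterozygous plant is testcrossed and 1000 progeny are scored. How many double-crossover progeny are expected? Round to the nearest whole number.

45

Map distances give recombination frequencies of 0.260 and 0.230 for the two intervals.
With interference 0.25 (so coincidence = 0.75), expected double-crossover frequency = 0.260 × 0.230 × 0.75 = 0.04485.
Expected number = 0.04485 × 1000 = 44.85 ≈ 45.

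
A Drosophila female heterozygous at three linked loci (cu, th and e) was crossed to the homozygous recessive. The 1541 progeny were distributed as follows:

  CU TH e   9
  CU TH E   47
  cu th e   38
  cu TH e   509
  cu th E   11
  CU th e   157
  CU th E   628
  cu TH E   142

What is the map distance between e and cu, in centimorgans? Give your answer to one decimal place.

The two most frequent reciprocal classes, cu TH e and CU th E, are the parental types, so the F1 was cu TH e / CU th E.
The two rarest classes, CU TH e and cu th E, are the double crossovers. Comparing them with the parentals, only the cu allele has switched, so cu is the middle locus and the order is th – cu – e.
Crossovers in the cu–e interval produce the single-crossover classes cu TH E and CU th e (142 + 157 = 299) plus the double crossovers (20).
RF(cu–e) = (299 + 20) / 1541 = 319/1541 = 0.2070 → 20.7 centimorgans.

20.7 centimorgans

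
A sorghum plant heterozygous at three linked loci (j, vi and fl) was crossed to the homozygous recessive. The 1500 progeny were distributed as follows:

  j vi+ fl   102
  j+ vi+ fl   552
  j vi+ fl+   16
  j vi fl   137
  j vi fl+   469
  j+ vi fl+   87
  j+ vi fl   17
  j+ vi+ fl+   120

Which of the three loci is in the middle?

The two most frequent reciprocal classes, j vi fl+ and j+ vi+ fl, are the parental types, so the F1 was j vi fl+ / j+ vi+ fl.
The two rarest classes, j vi+ fl+ and j+ vi fl, are the double crossovers. Comparing them with the parentals, only the vi allele has switched, so vi is the middle locus and the order is j – vi – fl.

vi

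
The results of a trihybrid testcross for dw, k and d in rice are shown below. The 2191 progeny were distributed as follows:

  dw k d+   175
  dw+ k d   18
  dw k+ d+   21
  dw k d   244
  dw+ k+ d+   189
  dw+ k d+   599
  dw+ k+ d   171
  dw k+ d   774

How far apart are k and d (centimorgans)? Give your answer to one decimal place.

21.5 centimorgans

The two most frequent reciprocal classes, dw+ k d+ and dw k+ d, are the parental types, so the F1 was dw+ k d+ / dw k+ d.
The two rarest classes, dw+ k d and dw k+ d+, are the double crossovers. Comparing them with the parentals, only the d allele has switched, so d is the middle locus and the order is dw – d – k.
Crossovers in the d–k interval produce the single-crossover classes dw+ k+ d+ and dw k d (189 + 244 = 433) plus the double crossovers (39).
RF(d–k) = (433 + 39) / 2191 = 472/2191 = 0.2154 → 21.5 centimorgans.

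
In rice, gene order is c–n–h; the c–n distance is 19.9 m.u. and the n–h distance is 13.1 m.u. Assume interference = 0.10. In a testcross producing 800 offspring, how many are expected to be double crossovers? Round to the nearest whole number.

Map distances give recombination frequencies of 0.199 and 0.131 for the two intervals.
With interference 0.10 (so coincidence = 0.90), expected double-crossover frequency = 0.199 × 0.131 × 0.90 = 0.02346.
Expected number = 0.02346 × 800 = 18.77 ≈ 19.

19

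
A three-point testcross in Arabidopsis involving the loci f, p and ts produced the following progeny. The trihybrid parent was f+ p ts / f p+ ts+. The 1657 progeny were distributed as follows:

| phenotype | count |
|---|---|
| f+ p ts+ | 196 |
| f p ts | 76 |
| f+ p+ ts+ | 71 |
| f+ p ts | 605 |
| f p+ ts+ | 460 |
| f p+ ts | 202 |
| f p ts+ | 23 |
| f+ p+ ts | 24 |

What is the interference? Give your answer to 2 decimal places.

The two rarest classes, f+ p+ ts and f p ts+, are the double crossovers. Comparing them with the parentals, only the p allele has switched, so p is the middle locus and the order is ts – p – f.
ts–p: (398 + 47)/1657 = 0.2686; p–f: (147 + 47)/1657 = 0.1171.
Expected DCO frequency = 0.2686 × 0.1171 ≈ 0.03145; observed = 47/1657 ≈ 0.02836.
Coefficient of coincidence = 0.02836/0.03145 ≈ 0.90; interference = 1 − 0.90 = 0.10.

0.10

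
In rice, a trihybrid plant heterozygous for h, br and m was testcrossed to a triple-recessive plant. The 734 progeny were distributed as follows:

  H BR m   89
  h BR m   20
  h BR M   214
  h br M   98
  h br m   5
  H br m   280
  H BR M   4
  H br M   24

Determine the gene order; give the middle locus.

The two most frequent reciprocal classes, h BR M and H br m, are the parental types, so the F1 was h BR M / H br m.
The two rarest classes, H BR M and h br m, are the double crossovers. Comparing them with the parentals, only the h allele has switched, so h is the middle locus and the order is m – h – br.

h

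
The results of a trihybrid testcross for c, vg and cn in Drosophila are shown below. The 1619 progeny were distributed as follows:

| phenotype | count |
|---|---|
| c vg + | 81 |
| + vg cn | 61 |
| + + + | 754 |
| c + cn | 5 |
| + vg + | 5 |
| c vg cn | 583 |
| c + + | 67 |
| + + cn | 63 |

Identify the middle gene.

vg

The two most frequent reciprocal classes, c vg cn and + + +, are the parental types, so the F1 was c vg cn / + + +.
The two rarest classes, c + cn and + vg +, are the double crossovers. Comparing them with the parentals, only the vg allele has switched, so vg is the middle locus and the order is c – vg – cn.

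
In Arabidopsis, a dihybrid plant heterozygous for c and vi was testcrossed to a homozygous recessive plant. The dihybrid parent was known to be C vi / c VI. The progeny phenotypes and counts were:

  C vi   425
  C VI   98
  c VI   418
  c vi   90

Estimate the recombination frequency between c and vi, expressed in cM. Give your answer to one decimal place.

18.2 cM

The recombinant classes are C VI and c vi: 98 + 90 = 188.
Recombination frequency = 188/1031 = 0.1823 ≈ 18.2%, i.e. 18.2 cM.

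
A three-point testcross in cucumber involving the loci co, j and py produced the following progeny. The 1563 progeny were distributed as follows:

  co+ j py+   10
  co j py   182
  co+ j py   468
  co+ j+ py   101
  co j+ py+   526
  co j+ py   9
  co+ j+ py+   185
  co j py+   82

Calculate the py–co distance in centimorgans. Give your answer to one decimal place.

24.7 centimorgans

The two most frequent reciprocal classes, co j+ py+ and co+ j py, are the parental types, so the F1 was co j+ py+ / co+ j py.
The two rarest classes, co j+ py and co+ j py+, are the double crossovers. Comparing them with the parentals, only the py allele has switched, so py is the middle locus and the order is j – py – co.
Crossovers in the py–co interval produce the single-crossover classes co+ j+ py+ and co j py (185 + 182 = 367) plus the double crossovers (19).
RF(py–co) = (367 + 19) / 1563 = 386/1563 = 0.2470 → 24.7 centimorgans.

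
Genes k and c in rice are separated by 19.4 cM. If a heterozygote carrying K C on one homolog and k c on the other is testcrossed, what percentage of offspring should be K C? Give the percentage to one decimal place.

40.3%

A map distance of 19.4 cM corresponds to a recombination frequency of 0.194.
The F1 is K C / k c, so K C is a parental gamete class with expected frequency (1 − r)/2 = 0.806/2 = 0.4030.
That is 0.4030 = 40.3% of the progeny.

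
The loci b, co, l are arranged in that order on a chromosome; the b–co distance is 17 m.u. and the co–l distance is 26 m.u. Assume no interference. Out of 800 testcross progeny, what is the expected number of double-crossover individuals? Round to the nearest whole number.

35

Map distances give recombination frequencies of 0.170 and 0.260 for the two intervals.
With no interference, expected double-crossover frequency = 0.170 × 0.260 = 0.04420.
Expected number = 0.04420 × 800 = 35.36 ≈ 35.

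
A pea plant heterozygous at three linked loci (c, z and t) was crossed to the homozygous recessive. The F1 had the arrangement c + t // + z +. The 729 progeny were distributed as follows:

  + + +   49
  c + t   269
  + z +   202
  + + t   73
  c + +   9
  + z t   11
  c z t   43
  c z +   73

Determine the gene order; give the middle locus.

t

The two rarest classes, c + + and + z t, are the double crossovers. Comparing them with the parentals, only the t allele has switched, so t is the middle locus and the order is z – t – c.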